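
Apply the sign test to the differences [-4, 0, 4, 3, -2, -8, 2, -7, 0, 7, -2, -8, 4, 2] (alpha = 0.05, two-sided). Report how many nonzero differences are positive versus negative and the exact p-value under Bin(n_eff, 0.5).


Step 1: Discard zero differences. Original n = 14; n_eff = number of nonzero differences = 12.
Nonzero differences (with sign): -4, +4, +3, -2, -8, +2, -7, +7, -2, -8, +4, +2
Step 2: Count signs: positive = 6, negative = 6.
Step 3: Under H0: P(positive) = 0.5, so the number of positives S ~ Bin(12, 0.5).
Step 4: Two-sided exact p-value = sum of Bin(12,0.5) probabilities at or below the observed probability = 1.000000.
Step 5: alpha = 0.05. fail to reject H0.

n_eff = 12, pos = 6, neg = 6, p = 1.000000, fail to reject H0.


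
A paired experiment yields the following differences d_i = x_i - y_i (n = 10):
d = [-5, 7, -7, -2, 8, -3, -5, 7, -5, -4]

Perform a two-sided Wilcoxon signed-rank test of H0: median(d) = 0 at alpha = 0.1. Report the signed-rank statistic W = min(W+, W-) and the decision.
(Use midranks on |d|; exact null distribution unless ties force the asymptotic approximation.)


Step 1: Drop any zero differences (none here) and take |d_i|.
|d| = [5, 7, 7, 2, 8, 3, 5, 7, 5, 4]
Step 2: Midrank |d_i| (ties get averaged ranks).
ranks: |5|->5, |7|->8, |7|->8, |2|->1, |8|->10, |3|->2, |5|->5, |7|->8, |5|->5, |4|->3
Step 3: Attach original signs; sum ranks with positive sign and with negative sign.
W+ = 8 + 10 + 8 = 26
W- = 5 + 8 + 1 + 2 + 5 + 5 + 3 = 29
(Check: W+ + W- = 55 should equal n(n+1)/2 = 55.)
Step 4: Test statistic W = min(W+, W-) = 26.
Step 5: Ties in |d|, so use the tie-corrected normal approximation.
        E[W] = n(n+1)/4 = 10*11/4 = 27.5.
        Tie groups: |d|=5 (t=3), |d|=7 (t=3); sum(t^3 - t) = 48.
        Var[W] = n(n+1)(2n+1)/24 - sum(t^3-t)/48 = 2310/24 - 48/48 = 95.25.
        z = (W - E[W]) / sqrt(Var[W]) = (26 - 27.5) / 9.7596 = -0.1537.
        Two-sided p = 2*Phi(z) = 0.877850.
Step 6: alpha = 0.1. fail to reject H0.

W+ = 26, W- = 29, W = min = 26, p = 0.877850, fail to reject H0.


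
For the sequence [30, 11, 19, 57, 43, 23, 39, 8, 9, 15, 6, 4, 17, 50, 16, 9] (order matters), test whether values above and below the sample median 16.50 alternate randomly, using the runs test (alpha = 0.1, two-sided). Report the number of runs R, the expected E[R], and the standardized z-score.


Step 1: Compute median = 16.50; label A = above, B = below.
Labels in order: ABAAAAABBBBBAABB  (n_A = 8, n_B = 8)
Step 2: Count runs R = 6.
Step 3: Under H0 (random ordering), E[R] = 2*n_A*n_B/(n_A+n_B) + 1 = 2*8*8/16 + 1 = 9.0000.
        Var[R] = 2*n_A*n_B*(2*n_A*n_B - n_A - n_B) / ((n_A+n_B)^2 * (n_A+n_B-1)) = 14336/3840 = 3.7333.
        SD[R] = 1.9322.
Step 4: Continuity-corrected z = (R + 0.5 - E[R]) / SD[R] = (6 + 0.5 - 9.0000) / 1.9322 = -1.2939.
Step 5: Two-sided p-value via normal approximation = 2*(1 - Phi(|z|)) = 0.195709.
Step 6: alpha = 0.1. fail to reject H0.

R = 6, z = -1.2939, p = 0.195709, fail to reject H0.


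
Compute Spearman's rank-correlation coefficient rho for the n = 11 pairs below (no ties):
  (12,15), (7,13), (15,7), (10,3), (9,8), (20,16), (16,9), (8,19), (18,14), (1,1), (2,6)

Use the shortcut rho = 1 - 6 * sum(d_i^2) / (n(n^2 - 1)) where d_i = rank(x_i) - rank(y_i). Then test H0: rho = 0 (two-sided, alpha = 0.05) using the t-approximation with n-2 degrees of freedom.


Step 1: Rank x and y separately (midranks; no ties here).
rank(x): 12->7, 7->3, 15->8, 10->6, 9->5, 20->11, 16->9, 8->4, 18->10, 1->1, 2->2
rank(y): 15->9, 13->7, 7->4, 3->2, 8->5, 16->10, 9->6, 19->11, 14->8, 1->1, 6->3
Step 2: d_i = R_x(i) - R_y(i); compute d_i^2.
  (7-9)^2=4, (3-7)^2=16, (8-4)^2=16, (6-2)^2=16, (5-5)^2=0, (11-10)^2=1, (9-6)^2=9, (4-11)^2=49, (10-8)^2=4, (1-1)^2=0, (2-3)^2=1
sum(d^2) = 116.
Step 3: rho = 1 - 6*116 / (11*(11^2 - 1)) = 1 - 696/1320 = 0.472727.
Step 4: Under H0, t = rho * sqrt((n-2)/(1-rho^2)) = 1.6094 ~ t(9).
Step 5: Two-sided p-value from the t-distribution with 9 df = 0.141999.
Step 6: alpha = 0.05. fail to reject H0.

rho = 0.4727, p = 0.141999, fail to reject H0 at alpha = 0.05.


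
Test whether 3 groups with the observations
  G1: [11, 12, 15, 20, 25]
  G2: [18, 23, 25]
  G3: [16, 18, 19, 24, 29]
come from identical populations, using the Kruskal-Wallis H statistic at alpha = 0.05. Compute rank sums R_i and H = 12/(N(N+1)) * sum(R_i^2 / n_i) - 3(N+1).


Step 1: Combine all N = 13 observations and assign midranks.
sorted (value, group, rank): (11,G1,1), (12,G1,2), (15,G1,3), (16,G3,4), (18,G2,5.5), (18,G3,5.5), (19,G3,7), (20,G1,8), (23,G2,9), (24,G3,10), (25,G1,11.5), (25,G2,11.5), (29,G3,13)
Step 2: Sum ranks within each group.
R_1 = 25.5 (n_1 = 5)
R_2 = 26 (n_2 = 3)
R_3 = 39.5 (n_3 = 5)
Step 3: H = 12/(N(N+1)) * sum(R_i^2/n_i) - 3(N+1)
     = 12/(13*14) * (25.5^2/5 + 26^2/3 + 39.5^2/5) - 3*14
     = 0.065934 * 667.433 - 42
     = 2.006593.
Step 4: Ties present; correction factor C = 1 - 12/(13^3 - 13) = 0.994505. Corrected H = 2.006593 / 0.994505 = 2.017680.
Step 5: Under H0, H ~ chi^2(2); p-value = 0.364642.
Step 6: alpha = 0.05. fail to reject H0.

H = 2.0177, df = 2, p = 0.364642, fail to reject H0.


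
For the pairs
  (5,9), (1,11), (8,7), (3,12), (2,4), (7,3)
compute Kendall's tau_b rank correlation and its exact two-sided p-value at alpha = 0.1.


Step 1: Enumerate the 15 unordered pairs (i,j) with i<j and classify each by sign(x_j-x_i) * sign(y_j-y_i).
  (1,2):dx=-4,dy=+2->D; (1,3):dx=+3,dy=-2->D; (1,4):dx=-2,dy=+3->D; (1,5):dx=-3,dy=-5->C
  (1,6):dx=+2,dy=-6->D; (2,3):dx=+7,dy=-4->D; (2,4):dx=+2,dy=+1->C; (2,5):dx=+1,dy=-7->D
  (2,6):dx=+6,dy=-8->D; (3,4):dx=-5,dy=+5->D; (3,5):dx=-6,dy=-3->C; (3,6):dx=-1,dy=-4->C
  (4,5):dx=-1,dy=-8->C; (4,6):dx=+4,dy=-9->D; (5,6):dx=+5,dy=-1->D
Step 2: C = 5, D = 10, total pairs = 15.
Step 3: tau = (C - D)/(n(n-1)/2) = (5 - 10)/15 = -0.333333.
Step 4: Exact two-sided p-value (enumerate n! = 720 permutations of y under H0): p = 0.469444.
Step 5: alpha = 0.1. fail to reject H0.

tau_b = -0.3333 (C=5, D=10), p = 0.469444, fail to reject H0.


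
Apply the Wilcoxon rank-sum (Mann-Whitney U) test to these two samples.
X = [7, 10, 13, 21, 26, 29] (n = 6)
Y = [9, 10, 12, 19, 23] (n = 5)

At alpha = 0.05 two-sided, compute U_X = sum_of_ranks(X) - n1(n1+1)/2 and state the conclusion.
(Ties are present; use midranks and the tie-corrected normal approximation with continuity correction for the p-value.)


Step 1: Combine and sort all 11 observations; assign midranks.
sorted (value, group): (7,X), (9,Y), (10,X), (10,Y), (12,Y), (13,X), (19,Y), (21,X), (23,Y), (26,X), (29,X)
ranks: 7->1, 9->2, 10->3.5, 10->3.5, 12->5, 13->6, 19->7, 21->8, 23->9, 26->10, 29->11
Step 2: Rank sum for X: R1 = 1 + 3.5 + 6 + 8 + 10 + 11 = 39.5.
Step 3: U_X = R1 - n1(n1+1)/2 = 39.5 - 6*7/2 = 39.5 - 21 = 18.5.
       U_Y = n1*n2 - U_X = 30 - 18.5 = 11.5.
Step 4: Ties are present, so use the tie-corrected normal approximation (with continuity correction) for the p-value.
Step 5: p-value = 0.583025; compare to alpha = 0.05. fail to reject H0.

U_X = 18.5, p = 0.583025, fail to reject H0 at alpha = 0.05.


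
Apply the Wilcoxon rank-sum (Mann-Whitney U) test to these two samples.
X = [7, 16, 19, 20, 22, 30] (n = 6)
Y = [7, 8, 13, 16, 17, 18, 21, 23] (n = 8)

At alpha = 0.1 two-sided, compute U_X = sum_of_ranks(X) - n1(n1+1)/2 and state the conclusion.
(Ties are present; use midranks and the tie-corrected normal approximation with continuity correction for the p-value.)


Step 1: Combine and sort all 14 observations; assign midranks.
sorted (value, group): (7,X), (7,Y), (8,Y), (13,Y), (16,X), (16,Y), (17,Y), (18,Y), (19,X), (20,X), (21,Y), (22,X), (23,Y), (30,X)
ranks: 7->1.5, 7->1.5, 8->3, 13->4, 16->5.5, 16->5.5, 17->7, 18->8, 19->9, 20->10, 21->11, 22->12, 23->13, 30->14
Step 2: Rank sum for X: R1 = 1.5 + 5.5 + 9 + 10 + 12 + 14 = 52.
Step 3: U_X = R1 - n1(n1+1)/2 = 52 - 6*7/2 = 52 - 21 = 31.
       U_Y = n1*n2 - U_X = 48 - 31 = 17.
Step 4: Ties are present, so use the tie-corrected normal approximation (with continuity correction) for the p-value.
Step 5: p-value = 0.400350; compare to alpha = 0.1. fail to reject H0.

U_X = 31, p = 0.400350, fail to reject H0 at alpha = 0.1.


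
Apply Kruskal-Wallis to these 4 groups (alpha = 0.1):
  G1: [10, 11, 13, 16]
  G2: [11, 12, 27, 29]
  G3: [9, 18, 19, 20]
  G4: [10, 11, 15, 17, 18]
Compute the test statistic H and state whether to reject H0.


Step 1: Combine all N = 17 observations and assign midranks.
sorted (value, group, rank): (9,G3,1), (10,G1,2.5), (10,G4,2.5), (11,G1,5), (11,G2,5), (11,G4,5), (12,G2,7), (13,G1,8), (15,G4,9), (16,G1,10), (17,G4,11), (18,G3,12.5), (18,G4,12.5), (19,G3,14), (20,G3,15), (27,G2,16), (29,G2,17)
Step 2: Sum ranks within each group.
R_1 = 25.5 (n_1 = 4)
R_2 = 45 (n_2 = 4)
R_3 = 42.5 (n_3 = 4)
R_4 = 40 (n_4 = 5)
Step 3: H = 12/(N(N+1)) * sum(R_i^2/n_i) - 3(N+1)
     = 12/(17*18) * (25.5^2/4 + 45^2/4 + 42.5^2/4 + 40^2/5) - 3*18
     = 0.039216 * 1440.38 - 54
     = 2.485294.
Step 4: Ties present; correction factor C = 1 - 36/(17^3 - 17) = 0.992647. Corrected H = 2.485294 / 0.992647 = 2.503704.
Step 5: Under H0, H ~ chi^2(3); p-value = 0.474622.
Step 6: alpha = 0.1. fail to reject H0.

H = 2.5037, df = 3, p = 0.474622, fail to reject H0.


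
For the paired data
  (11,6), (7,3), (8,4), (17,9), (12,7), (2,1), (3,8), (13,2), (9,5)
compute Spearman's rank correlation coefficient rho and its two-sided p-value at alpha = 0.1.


Step 1: Rank x and y separately (midranks; no ties here).
rank(x): 11->6, 7->3, 8->4, 17->9, 12->7, 2->1, 3->2, 13->8, 9->5
rank(y): 6->6, 3->3, 4->4, 9->9, 7->7, 1->1, 8->8, 2->2, 5->5
Step 2: d_i = R_x(i) - R_y(i); compute d_i^2.
  (6-6)^2=0, (3-3)^2=0, (4-4)^2=0, (9-9)^2=0, (7-7)^2=0, (1-1)^2=0, (2-8)^2=36, (8-2)^2=36, (5-5)^2=0
sum(d^2) = 72.
Step 3: rho = 1 - 6*72 / (9*(9^2 - 1)) = 1 - 432/720 = 0.400000.
Step 4: Under H0, t = rho * sqrt((n-2)/(1-rho^2)) = 1.1547 ~ t(7).
Step 5: Two-sided p-value from the t-distribution with 7 df = 0.286105.
Step 6: alpha = 0.1. fail to reject H0.

rho = 0.4000, p = 0.286105, fail to reject H0 at alpha = 0.1.


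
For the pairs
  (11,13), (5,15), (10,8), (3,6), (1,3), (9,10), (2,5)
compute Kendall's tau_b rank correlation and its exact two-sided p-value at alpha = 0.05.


Step 1: Enumerate the 21 unordered pairs (i,j) with i<j and classify each by sign(x_j-x_i) * sign(y_j-y_i).
  (1,2):dx=-6,dy=+2->D; (1,3):dx=-1,dy=-5->C; (1,4):dx=-8,dy=-7->C; (1,5):dx=-10,dy=-10->C
  (1,6):dx=-2,dy=-3->C; (1,7):dx=-9,dy=-8->C; (2,3):dx=+5,dy=-7->D; (2,4):dx=-2,dy=-9->C
  (2,5):dx=-4,dy=-12->C; (2,6):dx=+4,dy=-5->D; (2,7):dx=-3,dy=-10->C; (3,4):dx=-7,dy=-2->C
  (3,5):dx=-9,dy=-5->C; (3,6):dx=-1,dy=+2->D; (3,7):dx=-8,dy=-3->C; (4,5):dx=-2,dy=-3->C
  (4,6):dx=+6,dy=+4->C; (4,7):dx=-1,dy=-1->C; (5,6):dx=+8,dy=+7->C; (5,7):dx=+1,dy=+2->C
  (6,7):dx=-7,dy=-5->C
Step 2: C = 17, D = 4, total pairs = 21.
Step 3: tau = (C - D)/(n(n-1)/2) = (17 - 4)/21 = 0.619048.
Step 4: Exact two-sided p-value (enumerate n! = 5040 permutations of y under H0): p = 0.069048.
Step 5: alpha = 0.05. fail to reject H0.

tau_b = 0.6190 (C=17, D=4), p = 0.069048, fail to reject H0.


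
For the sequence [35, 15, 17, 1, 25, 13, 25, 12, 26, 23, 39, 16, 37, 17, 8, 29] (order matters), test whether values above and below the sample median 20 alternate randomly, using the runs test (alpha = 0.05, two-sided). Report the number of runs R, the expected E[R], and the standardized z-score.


Step 1: Compute median = 20; label A = above, B = below.
Labels in order: ABBBABABAAABABBA  (n_A = 8, n_B = 8)
Step 2: Count runs R = 11.
Step 3: Under H0 (random ordering), E[R] = 2*n_A*n_B/(n_A+n_B) + 1 = 2*8*8/16 + 1 = 9.0000.
        Var[R] = 2*n_A*n_B*(2*n_A*n_B - n_A - n_B) / ((n_A+n_B)^2 * (n_A+n_B-1)) = 14336/3840 = 3.7333.
        SD[R] = 1.9322.
Step 4: Continuity-corrected z = (R - 0.5 - E[R]) / SD[R] = (11 - 0.5 - 9.0000) / 1.9322 = 0.7763.
Step 5: Two-sided p-value via normal approximation = 2*(1 - Phi(|z|)) = 0.437558.
Step 6: alpha = 0.05. fail to reject H0.

R = 11, z = 0.7763, p = 0.437558, fail to reject H0.


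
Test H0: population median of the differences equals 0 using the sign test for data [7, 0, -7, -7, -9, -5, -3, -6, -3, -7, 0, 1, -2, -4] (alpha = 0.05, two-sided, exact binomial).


Step 1: Discard zero differences. Original n = 14; n_eff = number of nonzero differences = 12.
Nonzero differences (with sign): +7, -7, -7, -9, -5, -3, -6, -3, -7, +1, -2, -4
Step 2: Count signs: positive = 2, negative = 10.
Step 3: Under H0: P(positive) = 0.5, so the number of positives S ~ Bin(12, 0.5).
Step 4: Two-sided exact p-value = sum of Bin(12,0.5) probabilities at or below the observed probability = 0.038574.
Step 5: alpha = 0.05. reject H0.

n_eff = 12, pos = 2, neg = 10, p = 0.038574, reject H0.


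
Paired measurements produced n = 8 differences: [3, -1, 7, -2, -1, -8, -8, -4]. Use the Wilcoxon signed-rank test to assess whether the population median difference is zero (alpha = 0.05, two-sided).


Step 1: Drop any zero differences (none here) and take |d_i|.
|d| = [3, 1, 7, 2, 1, 8, 8, 4]
Step 2: Midrank |d_i| (ties get averaged ranks).
ranks: |3|->4, |1|->1.5, |7|->6, |2|->3, |1|->1.5, |8|->7.5, |8|->7.5, |4|->5
Step 3: Attach original signs; sum ranks with positive sign and with negative sign.
W+ = 4 + 6 = 10
W- = 1.5 + 3 + 1.5 + 7.5 + 7.5 + 5 = 26
(Check: W+ + W- = 36 should equal n(n+1)/2 = 36.)
Step 4: Test statistic W = min(W+, W-) = 10.
Step 5: Ties in |d|, so use the tie-corrected normal approximation.
        E[W] = n(n+1)/4 = 8*9/4 = 18.
        Tie groups: |d|=1 (t=2), |d|=8 (t=2); sum(t^3 - t) = 12.
        Var[W] = n(n+1)(2n+1)/24 - sum(t^3-t)/48 = 1224/24 - 12/48 = 50.75.
        z = (W - E[W]) / sqrt(Var[W]) = (10 - 18) / 7.1239 = -1.1230.
        Two-sided p = 2*Phi(z) = 0.261446.
Step 6: alpha = 0.05. fail to reject H0.

W+ = 10, W- = 26, W = min = 10, p = 0.261446, fail to reject H0.


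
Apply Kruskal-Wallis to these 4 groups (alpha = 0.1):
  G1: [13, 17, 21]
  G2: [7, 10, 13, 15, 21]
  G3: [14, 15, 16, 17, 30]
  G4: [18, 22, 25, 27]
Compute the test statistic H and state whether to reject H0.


Step 1: Combine all N = 17 observations and assign midranks.
sorted (value, group, rank): (7,G2,1), (10,G2,2), (13,G1,3.5), (13,G2,3.5), (14,G3,5), (15,G2,6.5), (15,G3,6.5), (16,G3,8), (17,G1,9.5), (17,G3,9.5), (18,G4,11), (21,G1,12.5), (21,G2,12.5), (22,G4,14), (25,G4,15), (27,G4,16), (30,G3,17)
Step 2: Sum ranks within each group.
R_1 = 25.5 (n_1 = 3)
R_2 = 25.5 (n_2 = 5)
R_3 = 46 (n_3 = 5)
R_4 = 56 (n_4 = 4)
Step 3: H = 12/(N(N+1)) * sum(R_i^2/n_i) - 3(N+1)
     = 12/(17*18) * (25.5^2/3 + 25.5^2/5 + 46^2/5 + 56^2/4) - 3*18
     = 0.039216 * 1554 - 54
     = 6.941176.
Step 4: Ties present; correction factor C = 1 - 24/(17^3 - 17) = 0.995098. Corrected H = 6.941176 / 0.995098 = 6.975369.
Step 5: Under H0, H ~ chi^2(3); p-value = 0.072687.
Step 6: alpha = 0.1. reject H0.

H = 6.9754, df = 3, p = 0.072687, reject H0.


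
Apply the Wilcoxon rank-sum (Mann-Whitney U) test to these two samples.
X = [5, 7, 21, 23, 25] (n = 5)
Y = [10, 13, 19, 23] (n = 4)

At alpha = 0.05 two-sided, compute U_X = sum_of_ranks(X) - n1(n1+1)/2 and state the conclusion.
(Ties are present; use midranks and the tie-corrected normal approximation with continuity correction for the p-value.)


Step 1: Combine and sort all 9 observations; assign midranks.
sorted (value, group): (5,X), (7,X), (10,Y), (13,Y), (19,Y), (21,X), (23,X), (23,Y), (25,X)
ranks: 5->1, 7->2, 10->3, 13->4, 19->5, 21->6, 23->7.5, 23->7.5, 25->9
Step 2: Rank sum for X: R1 = 1 + 2 + 6 + 7.5 + 9 = 25.5.
Step 3: U_X = R1 - n1(n1+1)/2 = 25.5 - 5*6/2 = 25.5 - 15 = 10.5.
       U_Y = n1*n2 - U_X = 20 - 10.5 = 9.5.
Step 4: Ties are present, so use the tie-corrected normal approximation (with continuity correction) for the p-value.
Step 5: p-value = 1.000000; compare to alpha = 0.05. fail to reject H0.

U_X = 10.5, p = 1.000000, fail to reject H0 at alpha = 0.05.


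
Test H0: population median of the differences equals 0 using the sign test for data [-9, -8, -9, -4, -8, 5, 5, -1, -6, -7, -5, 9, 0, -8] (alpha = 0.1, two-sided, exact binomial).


Step 1: Discard zero differences. Original n = 14; n_eff = number of nonzero differences = 13.
Nonzero differences (with sign): -9, -8, -9, -4, -8, +5, +5, -1, -6, -7, -5, +9, -8
Step 2: Count signs: positive = 3, negative = 10.
Step 3: Under H0: P(positive) = 0.5, so the number of positives S ~ Bin(13, 0.5).
Step 4: Two-sided exact p-value = sum of Bin(13,0.5) probabilities at or below the observed probability = 0.092285.
Step 5: alpha = 0.1. reject H0.

n_eff = 13, pos = 3, neg = 10, p = 0.092285, reject H0.


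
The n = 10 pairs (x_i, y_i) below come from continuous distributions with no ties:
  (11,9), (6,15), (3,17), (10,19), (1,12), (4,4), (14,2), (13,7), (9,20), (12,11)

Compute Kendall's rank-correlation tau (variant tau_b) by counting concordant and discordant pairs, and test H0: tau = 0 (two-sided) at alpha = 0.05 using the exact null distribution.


Step 1: Enumerate the 45 unordered pairs (i,j) with i<j and classify each by sign(x_j-x_i) * sign(y_j-y_i).
  (1,2):dx=-5,dy=+6->D; (1,3):dx=-8,dy=+8->D; (1,4):dx=-1,dy=+10->D; (1,5):dx=-10,dy=+3->D
  (1,6):dx=-7,dy=-5->C; (1,7):dx=+3,dy=-7->D; (1,8):dx=+2,dy=-2->D; (1,9):dx=-2,dy=+11->D
  (1,10):dx=+1,dy=+2->C; (2,3):dx=-3,dy=+2->D; (2,4):dx=+4,dy=+4->C; (2,5):dx=-5,dy=-3->C
  (2,6):dx=-2,dy=-11->C; (2,7):dx=+8,dy=-13->D; (2,8):dx=+7,dy=-8->D; (2,9):dx=+3,dy=+5->C
  (2,10):dx=+6,dy=-4->D; (3,4):dx=+7,dy=+2->C; (3,5):dx=-2,dy=-5->C; (3,6):dx=+1,dy=-13->D
  (3,7):dx=+11,dy=-15->D; (3,8):dx=+10,dy=-10->D; (3,9):dx=+6,dy=+3->C; (3,10):dx=+9,dy=-6->D
  (4,5):dx=-9,dy=-7->C; (4,6):dx=-6,dy=-15->C; (4,7):dx=+4,dy=-17->D; (4,8):dx=+3,dy=-12->D
  (4,9):dx=-1,dy=+1->D; (4,10):dx=+2,dy=-8->D; (5,6):dx=+3,dy=-8->D; (5,7):dx=+13,dy=-10->D
  (5,8):dx=+12,dy=-5->D; (5,9):dx=+8,dy=+8->C; (5,10):dx=+11,dy=-1->D; (6,7):dx=+10,dy=-2->D
  (6,8):dx=+9,dy=+3->C; (6,9):dx=+5,dy=+16->C; (6,10):dx=+8,dy=+7->C; (7,8):dx=-1,dy=+5->D
  (7,9):dx=-5,dy=+18->D; (7,10):dx=-2,dy=+9->D; (8,9):dx=-4,dy=+13->D; (8,10):dx=-1,dy=+4->D
  (9,10):dx=+3,dy=-9->D
Step 2: C = 15, D = 30, total pairs = 45.
Step 3: tau = (C - D)/(n(n-1)/2) = (15 - 30)/45 = -0.333333.
Step 4: Exact two-sided p-value (enumerate n! = 3628800 permutations of y under H0): p = 0.216373.
Step 5: alpha = 0.05. fail to reject H0.

tau_b = -0.3333 (C=15, D=30), p = 0.216373, fail to reject H0.


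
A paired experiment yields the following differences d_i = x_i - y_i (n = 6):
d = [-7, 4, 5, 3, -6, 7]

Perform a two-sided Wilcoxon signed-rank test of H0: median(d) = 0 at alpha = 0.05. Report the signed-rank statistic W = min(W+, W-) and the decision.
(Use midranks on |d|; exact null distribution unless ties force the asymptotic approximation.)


Step 1: Drop any zero differences (none here) and take |d_i|.
|d| = [7, 4, 5, 3, 6, 7]
Step 2: Midrank |d_i| (ties get averaged ranks).
ranks: |7|->5.5, |4|->2, |5|->3, |3|->1, |6|->4, |7|->5.5
Step 3: Attach original signs; sum ranks with positive sign and with negative sign.
W+ = 2 + 3 + 1 + 5.5 = 11.5
W- = 5.5 + 4 = 9.5
(Check: W+ + W- = 21 should equal n(n+1)/2 = 21.)
Step 4: Test statistic W = min(W+, W-) = 9.5.
Step 5: Ties in |d|, so use the tie-corrected normal approximation.
        E[W] = n(n+1)/4 = 6*7/4 = 10.5.
        Tie groups: |d|=7 (t=2); sum(t^3 - t) = 6.
        Var[W] = n(n+1)(2n+1)/24 - sum(t^3-t)/48 = 546/24 - 6/48 = 22.625.
        z = (W - E[W]) / sqrt(Var[W]) = (9.5 - 10.5) / 4.7566 = -0.2102.
        Two-sided p = 2*Phi(z) = 0.833484.
Step 6: alpha = 0.05. fail to reject H0.

W+ = 11.5, W- = 9.5, W = min = 9.5, p = 0.833484, fail to reject H0.


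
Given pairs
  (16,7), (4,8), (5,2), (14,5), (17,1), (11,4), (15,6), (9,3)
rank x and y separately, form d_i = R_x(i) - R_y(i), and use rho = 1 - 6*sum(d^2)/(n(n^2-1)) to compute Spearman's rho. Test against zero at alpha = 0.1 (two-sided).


Step 1: Rank x and y separately (midranks; no ties here).
rank(x): 16->7, 4->1, 5->2, 14->5, 17->8, 11->4, 15->6, 9->3
rank(y): 7->7, 8->8, 2->2, 5->5, 1->1, 4->4, 6->6, 3->3
Step 2: d_i = R_x(i) - R_y(i); compute d_i^2.
  (7-7)^2=0, (1-8)^2=49, (2-2)^2=0, (5-5)^2=0, (8-1)^2=49, (4-4)^2=0, (6-6)^2=0, (3-3)^2=0
sum(d^2) = 98.
Step 3: rho = 1 - 6*98 / (8*(8^2 - 1)) = 1 - 588/504 = -0.166667.
Step 4: Under H0, t = rho * sqrt((n-2)/(1-rho^2)) = -0.4140 ~ t(6).
Step 5: Two-sided p-value from the t-distribution with 6 df = 0.693239.
Step 6: alpha = 0.1. fail to reject H0.

rho = -0.1667, p = 0.693239, fail to reject H0 at alpha = 0.1.


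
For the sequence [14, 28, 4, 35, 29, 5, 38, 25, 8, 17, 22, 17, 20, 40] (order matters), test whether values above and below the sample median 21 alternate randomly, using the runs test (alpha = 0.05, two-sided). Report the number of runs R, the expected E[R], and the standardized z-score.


Step 1: Compute median = 21; label A = above, B = below.
Labels in order: BABAABAABBABBA  (n_A = 7, n_B = 7)
Step 2: Count runs R = 10.
Step 3: Under H0 (random ordering), E[R] = 2*n_A*n_B/(n_A+n_B) + 1 = 2*7*7/14 + 1 = 8.0000.
        Var[R] = 2*n_A*n_B*(2*n_A*n_B - n_A - n_B) / ((n_A+n_B)^2 * (n_A+n_B-1)) = 8232/2548 = 3.2308.
        SD[R] = 1.7974.
Step 4: Continuity-corrected z = (R - 0.5 - E[R]) / SD[R] = (10 - 0.5 - 8.0000) / 1.7974 = 0.8345.
Step 5: Two-sided p-value via normal approximation = 2*(1 - Phi(|z|)) = 0.403986.
Step 6: alpha = 0.05. fail to reject H0.

R = 10, z = 0.8345, p = 0.403986, fail to reject H0.


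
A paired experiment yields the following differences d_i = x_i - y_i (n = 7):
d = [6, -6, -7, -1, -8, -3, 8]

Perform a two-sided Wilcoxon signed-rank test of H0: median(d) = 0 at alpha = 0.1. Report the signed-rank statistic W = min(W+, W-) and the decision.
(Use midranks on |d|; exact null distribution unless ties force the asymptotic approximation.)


Step 1: Drop any zero differences (none here) and take |d_i|.
|d| = [6, 6, 7, 1, 8, 3, 8]
Step 2: Midrank |d_i| (ties get averaged ranks).
ranks: |6|->3.5, |6|->3.5, |7|->5, |1|->1, |8|->6.5, |3|->2, |8|->6.5
Step 3: Attach original signs; sum ranks with positive sign and with negative sign.
W+ = 3.5 + 6.5 = 10
W- = 3.5 + 5 + 1 + 6.5 + 2 = 18
(Check: W+ + W- = 28 should equal n(n+1)/2 = 28.)
Step 4: Test statistic W = min(W+, W-) = 10.
Step 5: Ties in |d|, so use the tie-corrected normal approximation.
        E[W] = n(n+1)/4 = 7*8/4 = 14.
        Tie groups: |d|=6 (t=2), |d|=8 (t=2); sum(t^3 - t) = 12.
        Var[W] = n(n+1)(2n+1)/24 - sum(t^3-t)/48 = 840/24 - 12/48 = 34.75.
        z = (W - E[W]) / sqrt(Var[W]) = (10 - 14) / 5.8949 = -0.6786.
        Two-sided p = 2*Phi(z) = 0.497422.
Step 6: alpha = 0.1. fail to reject H0.

W+ = 10, W- = 18, W = min = 10, p = 0.497422, fail to reject H0.


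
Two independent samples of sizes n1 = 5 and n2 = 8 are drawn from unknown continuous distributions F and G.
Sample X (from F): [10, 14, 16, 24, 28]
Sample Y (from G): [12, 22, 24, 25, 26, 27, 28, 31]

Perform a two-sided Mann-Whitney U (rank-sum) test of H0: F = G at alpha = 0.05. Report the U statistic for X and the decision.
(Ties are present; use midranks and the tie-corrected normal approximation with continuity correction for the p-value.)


Step 1: Combine and sort all 13 observations; assign midranks.
sorted (value, group): (10,X), (12,Y), (14,X), (16,X), (22,Y), (24,X), (24,Y), (25,Y), (26,Y), (27,Y), (28,X), (28,Y), (31,Y)
ranks: 10->1, 12->2, 14->3, 16->4, 22->5, 24->6.5, 24->6.5, 25->8, 26->9, 27->10, 28->11.5, 28->11.5, 31->13
Step 2: Rank sum for X: R1 = 1 + 3 + 4 + 6.5 + 11.5 = 26.
Step 3: U_X = R1 - n1(n1+1)/2 = 26 - 5*6/2 = 26 - 15 = 11.
       U_Y = n1*n2 - U_X = 40 - 11 = 29.
Step 4: Ties are present, so use the tie-corrected normal approximation (with continuity correction) for the p-value.
Step 5: p-value = 0.212139; compare to alpha = 0.05. fail to reject H0.

U_X = 11, p = 0.212139, fail to reject H0 at alpha = 0.05.


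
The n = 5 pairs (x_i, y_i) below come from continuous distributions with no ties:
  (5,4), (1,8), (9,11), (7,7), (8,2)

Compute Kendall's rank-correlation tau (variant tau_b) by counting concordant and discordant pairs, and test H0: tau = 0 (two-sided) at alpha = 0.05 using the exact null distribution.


Step 1: Enumerate the 10 unordered pairs (i,j) with i<j and classify each by sign(x_j-x_i) * sign(y_j-y_i).
  (1,2):dx=-4,dy=+4->D; (1,3):dx=+4,dy=+7->C; (1,4):dx=+2,dy=+3->C; (1,5):dx=+3,dy=-2->D
  (2,3):dx=+8,dy=+3->C; (2,4):dx=+6,dy=-1->D; (2,5):dx=+7,dy=-6->D; (3,4):dx=-2,dy=-4->C
  (3,5):dx=-1,dy=-9->C; (4,5):dx=+1,dy=-5->D
Step 2: C = 5, D = 5, total pairs = 10.
Step 3: tau = (C - D)/(n(n-1)/2) = (5 - 5)/10 = 0.000000.
Step 4: Exact two-sided p-value (enumerate n! = 120 permutations of y under H0): p = 1.000000.
Step 5: alpha = 0.05. fail to reject H0.

tau_b = 0.0000 (C=5, D=5), p = 1.000000, fail to reject H0.


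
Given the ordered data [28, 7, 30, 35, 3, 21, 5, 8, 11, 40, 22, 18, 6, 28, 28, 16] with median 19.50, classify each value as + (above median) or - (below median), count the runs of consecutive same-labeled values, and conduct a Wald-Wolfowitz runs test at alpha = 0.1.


Step 1: Compute median = 19.50; label A = above, B = below.
Labels in order: ABAABABBBAABBAAB  (n_A = 8, n_B = 8)
Step 2: Count runs R = 10.
Step 3: Under H0 (random ordering), E[R] = 2*n_A*n_B/(n_A+n_B) + 1 = 2*8*8/16 + 1 = 9.0000.
        Var[R] = 2*n_A*n_B*(2*n_A*n_B - n_A - n_B) / ((n_A+n_B)^2 * (n_A+n_B-1)) = 14336/3840 = 3.7333.
        SD[R] = 1.9322.
Step 4: Continuity-corrected z = (R - 0.5 - E[R]) / SD[R] = (10 - 0.5 - 9.0000) / 1.9322 = 0.2588.
Step 5: Two-sided p-value via normal approximation = 2*(1 - Phi(|z|)) = 0.795809.
Step 6: alpha = 0.1. fail to reject H0.

R = 10, z = 0.2588, p = 0.795809, fail to reject H0.


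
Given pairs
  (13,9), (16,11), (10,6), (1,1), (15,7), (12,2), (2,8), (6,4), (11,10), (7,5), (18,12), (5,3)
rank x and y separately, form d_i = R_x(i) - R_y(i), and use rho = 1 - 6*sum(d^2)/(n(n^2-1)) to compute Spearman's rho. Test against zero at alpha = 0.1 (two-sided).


Step 1: Rank x and y separately (midranks; no ties here).
rank(x): 13->9, 16->11, 10->6, 1->1, 15->10, 12->8, 2->2, 6->4, 11->7, 7->5, 18->12, 5->3
rank(y): 9->9, 11->11, 6->6, 1->1, 7->7, 2->2, 8->8, 4->4, 10->10, 5->5, 12->12, 3->3
Step 2: d_i = R_x(i) - R_y(i); compute d_i^2.
  (9-9)^2=0, (11-11)^2=0, (6-6)^2=0, (1-1)^2=0, (10-7)^2=9, (8-2)^2=36, (2-8)^2=36, (4-4)^2=0, (7-10)^2=9, (5-5)^2=0, (12-12)^2=0, (3-3)^2=0
sum(d^2) = 90.
Step 3: rho = 1 - 6*90 / (12*(12^2 - 1)) = 1 - 540/1716 = 0.685315.
Step 4: Under H0, t = rho * sqrt((n-2)/(1-rho^2)) = 2.9759 ~ t(10).
Step 5: Two-sided p-value from the t-distribution with 10 df = 0.013906.
Step 6: alpha = 0.1. reject H0.

rho = 0.6853, p = 0.013906, reject H0 at alpha = 0.1.


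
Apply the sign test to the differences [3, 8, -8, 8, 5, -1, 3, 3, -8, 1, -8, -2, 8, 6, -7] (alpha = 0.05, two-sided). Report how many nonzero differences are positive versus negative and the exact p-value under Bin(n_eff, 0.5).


Step 1: Discard zero differences. Original n = 15; n_eff = number of nonzero differences = 15.
Nonzero differences (with sign): +3, +8, -8, +8, +5, -1, +3, +3, -8, +1, -8, -2, +8, +6, -7
Step 2: Count signs: positive = 9, negative = 6.
Step 3: Under H0: P(positive) = 0.5, so the number of positives S ~ Bin(15, 0.5).
Step 4: Two-sided exact p-value = sum of Bin(15,0.5) probabilities at or below the observed probability = 0.607239.
Step 5: alpha = 0.05. fail to reject H0.

n_eff = 15, pos = 9, neg = 6, p = 0.607239, fail to reject H0.


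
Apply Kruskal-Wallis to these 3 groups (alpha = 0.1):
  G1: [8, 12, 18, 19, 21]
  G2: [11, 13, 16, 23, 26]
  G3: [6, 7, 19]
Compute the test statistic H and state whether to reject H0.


Step 1: Combine all N = 13 observations and assign midranks.
sorted (value, group, rank): (6,G3,1), (7,G3,2), (8,G1,3), (11,G2,4), (12,G1,5), (13,G2,6), (16,G2,7), (18,G1,8), (19,G1,9.5), (19,G3,9.5), (21,G1,11), (23,G2,12), (26,G2,13)
Step 2: Sum ranks within each group.
R_1 = 36.5 (n_1 = 5)
R_2 = 42 (n_2 = 5)
R_3 = 12.5 (n_3 = 3)
Step 3: H = 12/(N(N+1)) * sum(R_i^2/n_i) - 3(N+1)
     = 12/(13*14) * (36.5^2/5 + 42^2/5 + 12.5^2/3) - 3*14
     = 0.065934 * 671.333 - 42
     = 2.263736.
Step 4: Ties present; correction factor C = 1 - 6/(13^3 - 13) = 0.997253. Corrected H = 2.263736 / 0.997253 = 2.269972.
Step 5: Under H0, H ~ chi^2(2); p-value = 0.321427.
Step 6: alpha = 0.1. fail to reject H0.

H = 2.2700, df = 2, p = 0.321427, fail to reject H0.


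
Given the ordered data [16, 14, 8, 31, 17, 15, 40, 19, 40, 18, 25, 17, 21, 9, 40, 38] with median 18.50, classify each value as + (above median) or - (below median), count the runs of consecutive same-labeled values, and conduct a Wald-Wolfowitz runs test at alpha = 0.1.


Step 1: Compute median = 18.50; label A = above, B = below.
Labels in order: BBBABBAAABABABAA  (n_A = 8, n_B = 8)
Step 2: Count runs R = 10.
Step 3: Under H0 (random ordering), E[R] = 2*n_A*n_B/(n_A+n_B) + 1 = 2*8*8/16 + 1 = 9.0000.
        Var[R] = 2*n_A*n_B*(2*n_A*n_B - n_A - n_B) / ((n_A+n_B)^2 * (n_A+n_B-1)) = 14336/3840 = 3.7333.
        SD[R] = 1.9322.
Step 4: Continuity-corrected z = (R - 0.5 - E[R]) / SD[R] = (10 - 0.5 - 9.0000) / 1.9322 = 0.2588.
Step 5: Two-sided p-value via normal approximation = 2*(1 - Phi(|z|)) = 0.795809.
Step 6: alpha = 0.1. fail to reject H0.

R = 10, z = 0.2588, p = 0.795809, fail to reject H0.


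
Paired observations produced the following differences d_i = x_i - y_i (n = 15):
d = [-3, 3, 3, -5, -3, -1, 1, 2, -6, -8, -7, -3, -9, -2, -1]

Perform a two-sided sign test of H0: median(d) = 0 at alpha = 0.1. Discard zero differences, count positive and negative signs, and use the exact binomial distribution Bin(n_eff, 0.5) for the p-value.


Step 1: Discard zero differences. Original n = 15; n_eff = number of nonzero differences = 15.
Nonzero differences (with sign): -3, +3, +3, -5, -3, -1, +1, +2, -6, -8, -7, -3, -9, -2, -1
Step 2: Count signs: positive = 4, negative = 11.
Step 3: Under H0: P(positive) = 0.5, so the number of positives S ~ Bin(15, 0.5).
Step 4: Two-sided exact p-value = sum of Bin(15,0.5) probabilities at or below the observed probability = 0.118469.
Step 5: alpha = 0.1. fail to reject H0.

n_eff = 15, pos = 4, neg = 11, p = 0.118469, fail to reject H0.


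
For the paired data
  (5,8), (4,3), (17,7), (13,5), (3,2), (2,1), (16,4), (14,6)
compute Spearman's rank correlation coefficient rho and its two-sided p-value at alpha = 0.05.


Step 1: Rank x and y separately (midranks; no ties here).
rank(x): 5->4, 4->3, 17->8, 13->5, 3->2, 2->1, 16->7, 14->6
rank(y): 8->8, 3->3, 7->7, 5->5, 2->2, 1->1, 4->4, 6->6
Step 2: d_i = R_x(i) - R_y(i); compute d_i^2.
  (4-8)^2=16, (3-3)^2=0, (8-7)^2=1, (5-5)^2=0, (2-2)^2=0, (1-1)^2=0, (7-4)^2=9, (6-6)^2=0
sum(d^2) = 26.
Step 3: rho = 1 - 6*26 / (8*(8^2 - 1)) = 1 - 156/504 = 0.690476.
Step 4: Under H0, t = rho * sqrt((n-2)/(1-rho^2)) = 2.3382 ~ t(6).
Step 5: Two-sided p-value from the t-distribution with 6 df = 0.057990.
Step 6: alpha = 0.05. fail to reject H0.

rho = 0.6905, p = 0.057990, fail to reject H0 at alpha = 0.05.


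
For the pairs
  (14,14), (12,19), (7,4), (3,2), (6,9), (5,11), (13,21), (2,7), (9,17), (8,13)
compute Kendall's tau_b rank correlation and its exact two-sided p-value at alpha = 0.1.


Step 1: Enumerate the 45 unordered pairs (i,j) with i<j and classify each by sign(x_j-x_i) * sign(y_j-y_i).
  (1,2):dx=-2,dy=+5->D; (1,3):dx=-7,dy=-10->C; (1,4):dx=-11,dy=-12->C; (1,5):dx=-8,dy=-5->C
  (1,6):dx=-9,dy=-3->C; (1,7):dx=-1,dy=+7->D; (1,8):dx=-12,dy=-7->C; (1,9):dx=-5,dy=+3->D
  (1,10):dx=-6,dy=-1->C; (2,3):dx=-5,dy=-15->C; (2,4):dx=-9,dy=-17->C; (2,5):dx=-6,dy=-10->C
  (2,6):dx=-7,dy=-8->C; (2,7):dx=+1,dy=+2->C; (2,8):dx=-10,dy=-12->C; (2,9):dx=-3,dy=-2->C
  (2,10):dx=-4,dy=-6->C; (3,4):dx=-4,dy=-2->C; (3,5):dx=-1,dy=+5->D; (3,6):dx=-2,dy=+7->D
  (3,7):dx=+6,dy=+17->C; (3,8):dx=-5,dy=+3->D; (3,9):dx=+2,dy=+13->C; (3,10):dx=+1,dy=+9->C
  (4,5):dx=+3,dy=+7->C; (4,6):dx=+2,dy=+9->C; (4,7):dx=+10,dy=+19->C; (4,8):dx=-1,dy=+5->D
  (4,9):dx=+6,dy=+15->C; (4,10):dx=+5,dy=+11->C; (5,6):dx=-1,dy=+2->D; (5,7):dx=+7,dy=+12->C
  (5,8):dx=-4,dy=-2->C; (5,9):dx=+3,dy=+8->C; (5,10):dx=+2,dy=+4->C; (6,7):dx=+8,dy=+10->C
  (6,8):dx=-3,dy=-4->C; (6,9):dx=+4,dy=+6->C; (6,10):dx=+3,dy=+2->C; (7,8):dx=-11,dy=-14->C
  (7,9):dx=-4,dy=-4->C; (7,10):dx=-5,dy=-8->C; (8,9):dx=+7,dy=+10->C; (8,10):dx=+6,dy=+6->C
  (9,10):dx=-1,dy=-4->C
Step 2: C = 37, D = 8, total pairs = 45.
Step 3: tau = (C - D)/(n(n-1)/2) = (37 - 8)/45 = 0.644444.
Step 4: Exact two-sided p-value (enumerate n! = 3628800 permutations of y under H0): p = 0.009148.
Step 5: alpha = 0.1. reject H0.

tau_b = 0.6444 (C=37, D=8), p = 0.009148, reject H0.


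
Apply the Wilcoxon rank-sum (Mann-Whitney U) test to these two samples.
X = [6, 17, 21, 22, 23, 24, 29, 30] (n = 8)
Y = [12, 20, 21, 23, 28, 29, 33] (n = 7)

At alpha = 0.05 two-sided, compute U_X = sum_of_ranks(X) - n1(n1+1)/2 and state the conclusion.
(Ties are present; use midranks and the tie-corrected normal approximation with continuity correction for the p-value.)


Step 1: Combine and sort all 15 observations; assign midranks.
sorted (value, group): (6,X), (12,Y), (17,X), (20,Y), (21,X), (21,Y), (22,X), (23,X), (23,Y), (24,X), (28,Y), (29,X), (29,Y), (30,X), (33,Y)
ranks: 6->1, 12->2, 17->3, 20->4, 21->5.5, 21->5.5, 22->7, 23->8.5, 23->8.5, 24->10, 28->11, 29->12.5, 29->12.5, 30->14, 33->15
Step 2: Rank sum for X: R1 = 1 + 3 + 5.5 + 7 + 8.5 + 10 + 12.5 + 14 = 61.5.
Step 3: U_X = R1 - n1(n1+1)/2 = 61.5 - 8*9/2 = 61.5 - 36 = 25.5.
       U_Y = n1*n2 - U_X = 56 - 25.5 = 30.5.
Step 4: Ties are present, so use the tie-corrected normal approximation (with continuity correction) for the p-value.
Step 5: p-value = 0.816478; compare to alpha = 0.05. fail to reject H0.

U_X = 25.5, p = 0.816478, fail to reject H0 at alpha = 0.05.


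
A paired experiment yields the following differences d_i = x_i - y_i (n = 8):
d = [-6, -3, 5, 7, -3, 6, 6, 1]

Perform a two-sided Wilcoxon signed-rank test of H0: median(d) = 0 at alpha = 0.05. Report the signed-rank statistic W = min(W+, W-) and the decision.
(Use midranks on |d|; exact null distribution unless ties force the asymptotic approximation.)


Step 1: Drop any zero differences (none here) and take |d_i|.
|d| = [6, 3, 5, 7, 3, 6, 6, 1]
Step 2: Midrank |d_i| (ties get averaged ranks).
ranks: |6|->6, |3|->2.5, |5|->4, |7|->8, |3|->2.5, |6|->6, |6|->6, |1|->1
Step 3: Attach original signs; sum ranks with positive sign and with negative sign.
W+ = 4 + 8 + 6 + 6 + 1 = 25
W- = 6 + 2.5 + 2.5 = 11
(Check: W+ + W- = 36 should equal n(n+1)/2 = 36.)
Step 4: Test statistic W = min(W+, W-) = 11.
Step 5: Ties in |d|, so use the tie-corrected normal approximation.
        E[W] = n(n+1)/4 = 8*9/4 = 18.
        Tie groups: |d|=3 (t=2), |d|=6 (t=3); sum(t^3 - t) = 30.
        Var[W] = n(n+1)(2n+1)/24 - sum(t^3-t)/48 = 1224/24 - 30/48 = 50.375.
        z = (W - E[W]) / sqrt(Var[W]) = (11 - 18) / 7.0975 = -0.9863.
        Two-sided p = 2*Phi(z) = 0.324007.
Step 6: alpha = 0.05. fail to reject H0.

W+ = 25, W- = 11, W = min = 11, p = 0.324007, fail to reject H0.


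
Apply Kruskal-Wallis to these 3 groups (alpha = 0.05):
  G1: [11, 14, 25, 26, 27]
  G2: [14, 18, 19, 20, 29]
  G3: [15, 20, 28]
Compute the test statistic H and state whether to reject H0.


Step 1: Combine all N = 13 observations and assign midranks.
sorted (value, group, rank): (11,G1,1), (14,G1,2.5), (14,G2,2.5), (15,G3,4), (18,G2,5), (19,G2,6), (20,G2,7.5), (20,G3,7.5), (25,G1,9), (26,G1,10), (27,G1,11), (28,G3,12), (29,G2,13)
Step 2: Sum ranks within each group.
R_1 = 33.5 (n_1 = 5)
R_2 = 34 (n_2 = 5)
R_3 = 23.5 (n_3 = 3)
Step 3: H = 12/(N(N+1)) * sum(R_i^2/n_i) - 3(N+1)
     = 12/(13*14) * (33.5^2/5 + 34^2/5 + 23.5^2/3) - 3*14
     = 0.065934 * 639.733 - 42
     = 0.180220.
Step 4: Ties present; correction factor C = 1 - 12/(13^3 - 13) = 0.994505. Corrected H = 0.180220 / 0.994505 = 0.181215.
Step 5: Under H0, H ~ chi^2(2); p-value = 0.913376.
Step 6: alpha = 0.05. fail to reject H0.

H = 0.1812, df = 2, p = 0.913376, fail to reject H0.


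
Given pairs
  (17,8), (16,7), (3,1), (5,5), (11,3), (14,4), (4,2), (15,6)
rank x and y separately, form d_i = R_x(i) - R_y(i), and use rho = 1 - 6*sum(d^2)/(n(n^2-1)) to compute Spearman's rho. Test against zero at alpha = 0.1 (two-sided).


Step 1: Rank x and y separately (midranks; no ties here).
rank(x): 17->8, 16->7, 3->1, 5->3, 11->4, 14->5, 4->2, 15->6
rank(y): 8->8, 7->7, 1->1, 5->5, 3->3, 4->4, 2->2, 6->6
Step 2: d_i = R_x(i) - R_y(i); compute d_i^2.
  (8-8)^2=0, (7-7)^2=0, (1-1)^2=0, (3-5)^2=4, (4-3)^2=1, (5-4)^2=1, (2-2)^2=0, (6-6)^2=0
sum(d^2) = 6.
Step 3: rho = 1 - 6*6 / (8*(8^2 - 1)) = 1 - 36/504 = 0.928571.
Step 4: Under H0, t = rho * sqrt((n-2)/(1-rho^2)) = 6.1283 ~ t(6).
Step 5: Two-sided p-value from the t-distribution with 6 df = 0.000863.
Step 6: alpha = 0.1. reject H0.

rho = 0.9286, p = 0.000863, reject H0 at alpha = 0.1.


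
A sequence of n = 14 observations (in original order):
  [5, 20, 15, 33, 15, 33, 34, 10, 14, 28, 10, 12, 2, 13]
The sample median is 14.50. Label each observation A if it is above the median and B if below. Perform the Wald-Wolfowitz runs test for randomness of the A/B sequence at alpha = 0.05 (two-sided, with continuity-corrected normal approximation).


Step 1: Compute median = 14.50; label A = above, B = below.
Labels in order: BAAAAAABBABBBB  (n_A = 7, n_B = 7)
Step 2: Count runs R = 5.
Step 3: Under H0 (random ordering), E[R] = 2*n_A*n_B/(n_A+n_B) + 1 = 2*7*7/14 + 1 = 8.0000.
        Var[R] = 2*n_A*n_B*(2*n_A*n_B - n_A - n_B) / ((n_A+n_B)^2 * (n_A+n_B-1)) = 8232/2548 = 3.2308.
        SD[R] = 1.7974.
Step 4: Continuity-corrected z = (R + 0.5 - E[R]) / SD[R] = (5 + 0.5 - 8.0000) / 1.7974 = -1.3909.
Step 5: Two-sided p-value via normal approximation = 2*(1 - Phi(|z|)) = 0.164264.
Step 6: alpha = 0.05. fail to reject H0.

R = 5, z = -1.3909, p = 0.164264, fail to reject H0.


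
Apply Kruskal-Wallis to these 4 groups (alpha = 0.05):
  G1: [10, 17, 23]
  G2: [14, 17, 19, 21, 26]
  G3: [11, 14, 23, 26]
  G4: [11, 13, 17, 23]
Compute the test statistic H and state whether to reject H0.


Step 1: Combine all N = 16 observations and assign midranks.
sorted (value, group, rank): (10,G1,1), (11,G3,2.5), (11,G4,2.5), (13,G4,4), (14,G2,5.5), (14,G3,5.5), (17,G1,8), (17,G2,8), (17,G4,8), (19,G2,10), (21,G2,11), (23,G1,13), (23,G3,13), (23,G4,13), (26,G2,15.5), (26,G3,15.5)
Step 2: Sum ranks within each group.
R_1 = 22 (n_1 = 3)
R_2 = 50 (n_2 = 5)
R_3 = 36.5 (n_3 = 4)
R_4 = 27.5 (n_4 = 4)
Step 3: H = 12/(N(N+1)) * sum(R_i^2/n_i) - 3(N+1)
     = 12/(16*17) * (22^2/3 + 50^2/5 + 36.5^2/4 + 27.5^2/4) - 3*17
     = 0.044118 * 1183.46 - 51
     = 1.211397.
Step 4: Ties present; correction factor C = 1 - 66/(16^3 - 16) = 0.983824. Corrected H = 1.211397 / 0.983824 = 1.231315.
Step 5: Under H0, H ~ chi^2(3); p-value = 0.745504.
Step 6: alpha = 0.05. fail to reject H0.

H = 1.2313, df = 3, p = 0.745504, fail to reject H0.


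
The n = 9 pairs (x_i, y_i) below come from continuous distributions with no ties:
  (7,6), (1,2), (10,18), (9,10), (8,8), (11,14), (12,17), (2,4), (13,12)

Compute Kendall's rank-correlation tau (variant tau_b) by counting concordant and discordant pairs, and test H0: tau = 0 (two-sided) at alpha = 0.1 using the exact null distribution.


Step 1: Enumerate the 36 unordered pairs (i,j) with i<j and classify each by sign(x_j-x_i) * sign(y_j-y_i).
  (1,2):dx=-6,dy=-4->C; (1,3):dx=+3,dy=+12->C; (1,4):dx=+2,dy=+4->C; (1,5):dx=+1,dy=+2->C
  (1,6):dx=+4,dy=+8->C; (1,7):dx=+5,dy=+11->C; (1,8):dx=-5,dy=-2->C; (1,9):dx=+6,dy=+6->C
  (2,3):dx=+9,dy=+16->C; (2,4):dx=+8,dy=+8->C; (2,5):dx=+7,dy=+6->C; (2,6):dx=+10,dy=+12->C
  (2,7):dx=+11,dy=+15->C; (2,8):dx=+1,dy=+2->C; (2,9):dx=+12,dy=+10->C; (3,4):dx=-1,dy=-8->C
  (3,5):dx=-2,dy=-10->C; (3,6):dx=+1,dy=-4->D; (3,7):dx=+2,dy=-1->D; (3,8):dx=-8,dy=-14->C
  (3,9):dx=+3,dy=-6->D; (4,5):dx=-1,dy=-2->C; (4,6):dx=+2,dy=+4->C; (4,7):dx=+3,dy=+7->C
  (4,8):dx=-7,dy=-6->C; (4,9):dx=+4,dy=+2->C; (5,6):dx=+3,dy=+6->C; (5,7):dx=+4,dy=+9->C
  (5,8):dx=-6,dy=-4->C; (5,9):dx=+5,dy=+4->C; (6,7):dx=+1,dy=+3->C; (6,8):dx=-9,dy=-10->C
  (6,9):dx=+2,dy=-2->D; (7,8):dx=-10,dy=-13->C; (7,9):dx=+1,dy=-5->D; (8,9):dx=+11,dy=+8->C
Step 2: C = 31, D = 5, total pairs = 36.
Step 3: tau = (C - D)/(n(n-1)/2) = (31 - 5)/36 = 0.722222.
Step 4: Exact two-sided p-value (enumerate n! = 362880 permutations of y under H0): p = 0.005886.
Step 5: alpha = 0.1. reject H0.

tau_b = 0.7222 (C=31, D=5), p = 0.005886, reject H0.
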